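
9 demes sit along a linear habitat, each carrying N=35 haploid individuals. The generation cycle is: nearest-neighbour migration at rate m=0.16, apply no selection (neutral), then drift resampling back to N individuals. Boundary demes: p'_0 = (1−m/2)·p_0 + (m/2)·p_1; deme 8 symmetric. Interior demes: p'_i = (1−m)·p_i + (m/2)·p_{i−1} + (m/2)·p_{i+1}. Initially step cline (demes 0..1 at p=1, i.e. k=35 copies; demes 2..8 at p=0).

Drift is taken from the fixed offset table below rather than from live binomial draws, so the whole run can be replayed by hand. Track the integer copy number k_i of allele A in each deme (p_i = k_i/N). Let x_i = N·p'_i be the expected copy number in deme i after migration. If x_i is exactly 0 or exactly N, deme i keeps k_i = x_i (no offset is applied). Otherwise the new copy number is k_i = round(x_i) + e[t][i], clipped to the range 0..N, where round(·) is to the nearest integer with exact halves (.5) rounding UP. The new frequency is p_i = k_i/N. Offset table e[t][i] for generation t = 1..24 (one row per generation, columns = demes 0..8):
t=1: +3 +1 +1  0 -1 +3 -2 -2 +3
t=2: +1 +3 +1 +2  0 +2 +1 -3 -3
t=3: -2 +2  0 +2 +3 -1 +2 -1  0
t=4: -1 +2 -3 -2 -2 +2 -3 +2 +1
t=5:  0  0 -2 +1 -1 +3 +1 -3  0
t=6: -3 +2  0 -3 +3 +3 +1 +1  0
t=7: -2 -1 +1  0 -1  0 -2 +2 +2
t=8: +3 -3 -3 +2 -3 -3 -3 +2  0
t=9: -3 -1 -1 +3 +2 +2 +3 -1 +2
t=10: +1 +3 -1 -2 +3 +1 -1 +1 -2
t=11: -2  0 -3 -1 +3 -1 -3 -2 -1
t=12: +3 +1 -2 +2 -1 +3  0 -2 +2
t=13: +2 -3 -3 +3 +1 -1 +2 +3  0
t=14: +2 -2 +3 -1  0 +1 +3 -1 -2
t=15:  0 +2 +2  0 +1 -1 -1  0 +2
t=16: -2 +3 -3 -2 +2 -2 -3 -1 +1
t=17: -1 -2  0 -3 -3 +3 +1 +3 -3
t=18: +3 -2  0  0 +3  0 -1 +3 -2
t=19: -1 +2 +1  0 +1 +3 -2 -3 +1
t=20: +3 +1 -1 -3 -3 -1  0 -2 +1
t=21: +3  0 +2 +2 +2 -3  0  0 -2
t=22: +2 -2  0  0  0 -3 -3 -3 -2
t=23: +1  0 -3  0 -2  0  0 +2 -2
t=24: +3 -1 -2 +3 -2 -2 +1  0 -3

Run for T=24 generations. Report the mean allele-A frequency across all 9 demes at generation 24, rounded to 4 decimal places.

0.2381

t=0: k=[35 35 0 0 0 0 0 0 0]
t=1: x=[35.0000 32.2000 2.8000 0.0000 0.0000 0.0000 0.0000 0.0000 0.0000] k=[35 33 4 0 0 0 0 0 0]
t=2: x=[34.8400 30.8400 6.0000 0.3200 0.0000 0.0000 0.0000 0.0000 0.0000] k=[35 34 7 2 0 0 0 0 0]
t=3: x=[34.9200 31.9200 8.7600 2.2400 0.1600 0.0000 0.0000 0.0000 0.0000] k=[33 34 9 4 3 0 0 0 0]
t=4: x=[33.0800 31.9200 10.6000 4.3200 2.8400 0.2400 0.0000 0.0000 0.0000] k=[32 34 8 2 1 2 0 0 0]
t=5: x=[32.1600 31.7600 9.6000 2.4000 1.1600 1.7600 0.1600 0.0000 0.0000] k=[32 32 8 3 0 5 1 0 0]
t=6: x=[32.0000 30.0800 9.5200 3.1600 0.6400 4.2800 1.2400 0.0800 0.0000] k=[29 32 10 0 4 7 2 1 0]
t=7: x=[29.2400 30.0000 10.9600 1.1200 3.9200 6.3600 2.3200 1.0000 0.0800] k=[27 29 12 1 3 6 0 3 2]
t=8: x=[27.1600 27.4800 12.4800 2.0400 3.0800 5.2800 0.7200 2.6800 2.0800] k=[30 24 9 4 0 2 0 5 2]
t=9: x=[29.5200 23.2800 9.8000 4.0800 0.4800 1.6800 0.5600 4.3600 2.2400] k=[27 22 9 7 2 4 4 3 4]
t=10: x=[26.6000 21.3600 9.8800 6.7600 2.5600 3.8400 3.9200 3.1600 3.9200] k=[28 24 9 5 6 5 3 4 2]
t=11: x=[27.6800 23.1200 9.8800 5.4000 5.8400 4.9200 3.2400 3.7600 2.1600] k=[26 23 7 4 9 4 0 2 1]
t=12: x=[25.7600 21.9600 8.0400 4.6400 8.2000 4.0800 0.4800 1.7600 1.0800] k=[29 23 6 7 7 7 0 0 3]
t=13: x=[28.5200 22.1200 7.4400 6.9200 7.0000 6.4400 0.5600 0.2400 2.7600] k=[31 19 4 10 8 5 3 3 3]
t=14: x=[30.0400 18.7600 5.6800 9.3600 7.9200 5.0800 3.1600 3.0000 3.0000] k=[32 17 9 8 8 6 6 2 1]
t=15: x=[30.8000 17.5600 9.5600 8.0800 7.8400 6.1600 5.6800 2.2400 1.0800] k=[31 20 12 8 9 5 5 2 3]
t=16: x=[30.1200 20.2400 12.3200 8.4000 8.6000 5.3200 4.7600 2.3200 2.9200] k=[28 23 9 6 11 3 2 1 4]
t=17: x=[27.6000 22.2800 9.8800 6.6400 9.9600 3.5600 2.0000 1.3200 3.7600] k=[27 20 10 4 7 7 3 4 1]
t=18: x=[26.4400 19.7600 10.3200 4.7200 6.7600 6.6800 3.4000 3.6800 1.2400] k=[29 18 10 5 10 7 2 7 0]
t=19: x=[28.1200 18.2400 10.2400 5.8000 9.3600 6.8400 2.8000 6.0400 0.5600] k=[27 20 11 6 10 10 1 3 2]
t=20: x=[26.4400 19.8400 11.3200 6.7200 9.6800 9.2800 1.8800 2.7600 2.0800] k=[29 21 10 4 7 8 2 1 3]
t=21: x=[28.3600 20.7600 10.4000 4.7200 6.8400 7.4400 2.4000 1.2400 2.8400] k=[31 21 12 7 9 4 2 1 1]
t=22: x=[30.2000 21.0800 12.3200 7.5600 8.4400 4.2400 2.0800 1.0800 1.0000] k=[32 19 12 8 8 1 0 0 0]
t=23: x=[30.9600 19.4800 12.2400 8.3200 7.4400 1.4800 0.0800 0.0000 0.0000] k=[32 19 9 8 5 1 0 0 0]
t=24: x=[30.9600 19.2400 9.7200 7.8400 4.9200 1.2400 0.0800 0.0000 0.0000] k=[34 18 8 11 3 0 1 0 0]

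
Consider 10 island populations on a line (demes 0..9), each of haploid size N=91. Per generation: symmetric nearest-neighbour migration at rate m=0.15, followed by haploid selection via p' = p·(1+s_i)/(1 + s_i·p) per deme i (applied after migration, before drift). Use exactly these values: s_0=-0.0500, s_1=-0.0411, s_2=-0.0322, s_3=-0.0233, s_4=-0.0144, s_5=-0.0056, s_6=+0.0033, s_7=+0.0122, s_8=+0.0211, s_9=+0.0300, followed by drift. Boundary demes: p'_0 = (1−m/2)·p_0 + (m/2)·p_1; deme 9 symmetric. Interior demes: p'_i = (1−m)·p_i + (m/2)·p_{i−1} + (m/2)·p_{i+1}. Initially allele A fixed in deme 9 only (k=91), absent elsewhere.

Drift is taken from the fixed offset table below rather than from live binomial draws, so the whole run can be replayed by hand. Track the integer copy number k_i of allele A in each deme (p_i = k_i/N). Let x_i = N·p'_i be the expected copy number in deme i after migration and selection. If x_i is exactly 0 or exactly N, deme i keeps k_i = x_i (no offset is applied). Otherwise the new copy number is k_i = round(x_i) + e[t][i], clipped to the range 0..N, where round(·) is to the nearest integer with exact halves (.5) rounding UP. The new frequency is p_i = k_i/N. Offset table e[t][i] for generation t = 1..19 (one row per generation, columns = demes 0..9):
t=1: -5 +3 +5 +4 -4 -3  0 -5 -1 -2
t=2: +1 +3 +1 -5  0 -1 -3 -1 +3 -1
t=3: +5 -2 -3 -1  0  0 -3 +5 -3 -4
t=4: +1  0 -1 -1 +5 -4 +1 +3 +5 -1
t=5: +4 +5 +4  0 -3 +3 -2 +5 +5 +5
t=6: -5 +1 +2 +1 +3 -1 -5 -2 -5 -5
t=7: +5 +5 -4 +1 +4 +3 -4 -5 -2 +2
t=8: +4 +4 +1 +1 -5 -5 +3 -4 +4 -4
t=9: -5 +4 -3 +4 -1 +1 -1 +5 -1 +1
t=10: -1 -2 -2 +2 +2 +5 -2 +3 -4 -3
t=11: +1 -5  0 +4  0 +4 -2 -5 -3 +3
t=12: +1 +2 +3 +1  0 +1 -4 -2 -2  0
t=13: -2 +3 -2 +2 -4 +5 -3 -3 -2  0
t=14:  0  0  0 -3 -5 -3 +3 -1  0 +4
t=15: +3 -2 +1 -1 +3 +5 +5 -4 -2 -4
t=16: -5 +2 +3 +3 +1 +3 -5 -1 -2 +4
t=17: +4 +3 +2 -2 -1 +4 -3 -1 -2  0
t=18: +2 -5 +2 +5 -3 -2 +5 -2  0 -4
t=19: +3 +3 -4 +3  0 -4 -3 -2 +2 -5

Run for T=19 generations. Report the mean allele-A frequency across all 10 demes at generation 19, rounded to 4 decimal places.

0.1330

t=0: k=[0 0 0 0 0 0 0 0 0 91]
t=1: x=[0.0000 0.0000 0.0000 0.0000 0.0000 0.0000 0.0000 0.0000 6.9580 84.3593] k=[0 0 0 0 0 0 0 0 6 82]
t=2: x=[0.0000 0.0000 0.0000 0.0000 0.0000 0.0000 0.0000 0.4555 11.4575 76.6607] k=[0 0 0 0 0 0 0 0 14 76]
t=3: x=[0.0000 0.0000 0.0000 0.0000 0.0000 0.0000 0.0000 1.0627 17.8983 71.8016] k=[0 0 0 0 0 0 0 6 15 68]
t=4: x=[0.0000 0.0000 0.0000 0.0000 0.0000 0.0000 0.4515 6.2957 18.6072 64.5826] k=[0 0 0 0 0 0 1 9 24 64]
t=5: x=[0.0000 0.0000 0.0000 0.0000 0.0000 0.0746 1.5299 9.6289 26.2634 61.5914] k=[0 0 0 0 0 3 0 15 31 67]
t=6: x=[0.0000 0.0000 0.0000 0.0000 0.2218 2.5361 1.3544 15.2281 32.9375 64.8542] k=[0 0 0 0 3 2 0 13 28 60]
t=7: x=[0.0000 0.0000 0.0000 0.2198 2.6623 1.9144 1.1287 13.2870 29.6912 58.2224] k=[0 0 0 1 7 5 0 8 28 60]
t=8: x=[0.0000 0.0000 0.0726 1.3434 6.3142 4.7497 0.9782 8.9978 29.3134 58.2224] k=[0 0 1 2 1 0 4 5 33 54]
t=9: x=[0.0000 0.0719 0.9681 1.8078 0.9858 0.3729 3.7869 7.1040 32.9124 53.0804] k=[0 4 0 6 0 1 3 12 32 54]
t=10: x=[0.2850 3.2653 0.7260 4.9877 0.5175 1.0691 3.5362 12.9592 32.5855 53.0057] k=[0 1 0 7 3 6 2 16 29 50]
t=11: x=[0.0713 0.8154 0.5808 6.0407 3.4762 5.4462 3.3606 16.0849 30.0185 49.0940] k=[1 0 1 10 3 9 1 11 27 52]
t=12: x=[0.8792 0.1438 1.5494 8.6144 3.9202 7.9093 2.3576 11.5719 28.0788 50.7895] k=[2 2 5 10 4 9 0 10 26 51]
t=13: x=[1.9021 2.1357 4.9933 8.9823 4.7592 7.9093 1.4296 10.5627 27.0704 49.7924] k=[0 5 3 11 1 13 0 8 25 50]
t=14: x=[0.3563 4.2998 3.6341 9.4485 2.6129 11.0703 1.5801 8.7706 25.9859 48.7946] k=[0 4 4 6 0 8 5 8 26 53]
t=15: x=[0.2850 3.5539 4.0223 5.2815 1.0351 7.1380 5.4669 9.2250 27.0704 51.6365] k=[3 2 5 4 4 12 10 5 25 48]
t=16: x=[2.7832 2.2078 4.5562 3.9842 4.5371 11.1948 9.8038 6.9525 25.6075 46.9470] k=[0 4 8 7 6 14 5 6 24 51]
t=17: x=[0.2850 3.8425 7.3994 6.8492 6.5858 12.6637 5.7678 7.3566 25.0523 49.6427] k=[4 7 9 5 6 17 3 6 23 50]
t=18: x=[4.0231 6.6612 8.2998 5.2570 6.6599 15.0543 4.2884 7.1293 24.1183 48.6449] k=[6 2 10 10 4 13 9 5 24 45]
t=19: x=[5.4320 2.7845 9.1277 9.3503 5.0553 11.9665 9.0268 6.8009 24.5222 44.0965] k=[8 6 5 12 5 8 6 5 27 39]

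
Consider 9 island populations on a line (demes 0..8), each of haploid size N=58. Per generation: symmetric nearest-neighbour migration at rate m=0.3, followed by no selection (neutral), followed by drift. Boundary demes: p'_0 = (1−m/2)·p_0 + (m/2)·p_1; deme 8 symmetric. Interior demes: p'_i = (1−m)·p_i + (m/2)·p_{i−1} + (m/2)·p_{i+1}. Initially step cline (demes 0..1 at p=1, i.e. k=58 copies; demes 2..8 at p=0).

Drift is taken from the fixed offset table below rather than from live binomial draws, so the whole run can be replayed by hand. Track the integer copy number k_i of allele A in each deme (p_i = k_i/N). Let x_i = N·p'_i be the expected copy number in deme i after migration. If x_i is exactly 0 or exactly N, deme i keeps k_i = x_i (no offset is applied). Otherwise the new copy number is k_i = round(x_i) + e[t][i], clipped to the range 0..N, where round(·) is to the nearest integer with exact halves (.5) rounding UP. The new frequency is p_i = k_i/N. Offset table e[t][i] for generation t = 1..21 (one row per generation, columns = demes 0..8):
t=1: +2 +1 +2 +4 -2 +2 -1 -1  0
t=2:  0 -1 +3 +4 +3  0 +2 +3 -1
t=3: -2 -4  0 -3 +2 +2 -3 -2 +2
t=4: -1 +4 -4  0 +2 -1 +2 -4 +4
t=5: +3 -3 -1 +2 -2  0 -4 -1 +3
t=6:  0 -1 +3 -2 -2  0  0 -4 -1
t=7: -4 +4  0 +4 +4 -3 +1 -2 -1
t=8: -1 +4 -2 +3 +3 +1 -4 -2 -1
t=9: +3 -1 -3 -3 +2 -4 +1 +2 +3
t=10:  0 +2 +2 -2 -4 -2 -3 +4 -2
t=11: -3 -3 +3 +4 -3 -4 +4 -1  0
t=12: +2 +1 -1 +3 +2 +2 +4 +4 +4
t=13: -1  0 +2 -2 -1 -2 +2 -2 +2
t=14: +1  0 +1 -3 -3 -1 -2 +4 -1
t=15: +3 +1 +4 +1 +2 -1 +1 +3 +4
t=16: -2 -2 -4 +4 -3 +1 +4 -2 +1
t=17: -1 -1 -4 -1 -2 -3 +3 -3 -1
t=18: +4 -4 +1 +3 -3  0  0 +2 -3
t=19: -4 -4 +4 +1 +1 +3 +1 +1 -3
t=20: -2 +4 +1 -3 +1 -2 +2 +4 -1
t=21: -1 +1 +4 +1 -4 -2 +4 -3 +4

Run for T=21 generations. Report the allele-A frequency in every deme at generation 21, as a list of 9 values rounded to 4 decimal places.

t=0: k=[58 58 0 0 0 0 0 0 0]
t=1: x=[58.0000 49.3000 8.7000 0.0000 0.0000 0.0000 0.0000 0.0000 0.0000] k=[58 50 11 0 0 0 0 0 0]
t=2: x=[56.8000 45.3500 15.2000 1.6500 0.0000 0.0000 0.0000 0.0000 0.0000] k=[57 44 18 6 0 0 0 0 0]
t=3: x=[55.0500 42.0500 20.1000 6.9000 0.9000 0.0000 0.0000 0.0000 0.0000] k=[53 38 20 4 3 0 0 0 0]
t=4: x=[50.7500 37.5500 20.3000 6.2500 2.7000 0.4500 0.0000 0.0000 0.0000] k=[50 42 16 6 5 0 0 0 0]
t=5: x=[48.8000 39.3000 18.4000 7.3500 4.4000 0.7500 0.0000 0.0000 0.0000] k=[52 36 17 9 2 1 0 0 0]
t=6: x=[49.6000 35.5500 18.6500 9.1500 2.9000 1.0000 0.1500 0.0000 0.0000] k=[50 35 22 7 1 1 0 0 0]
t=7: x=[47.7500 35.3000 21.7000 8.3500 1.9000 0.8500 0.1500 0.0000 0.0000] k=[44 39 22 12 6 0 1 0 0]
t=8: x=[43.2500 37.2000 23.0500 12.6000 6.0000 1.0500 0.7000 0.1500 0.0000] k=[42 41 21 16 9 2 0 0 0]
t=9: x=[41.8500 38.1500 23.2500 15.7000 9.0000 2.7500 0.3000 0.0000 0.0000] k=[45 37 20 13 11 0 1 0 0]
t=10: x=[43.8000 35.6500 21.5000 13.7500 9.6500 1.8000 0.7000 0.1500 0.0000] k=[44 38 24 12 6 0 0 4 0]
t=11: x=[43.1000 36.8000 24.3000 12.9000 6.0000 0.9000 0.6000 2.8000 0.6000] k=[40 34 27 17 3 0 5 2 1]
t=12: x=[39.1000 33.8500 26.5500 16.4000 4.6500 1.2000 3.8000 2.3000 1.1500] k=[41 35 26 19 7 3 8 6 5]
t=13: x=[40.1000 34.5500 26.3000 18.2500 8.2000 4.3500 6.9500 6.1500 5.1500] k=[39 35 28 16 7 2 9 4 7]
t=14: x=[38.4000 34.5500 27.2500 16.4500 7.6000 3.8000 7.2000 5.2000 6.5500] k=[39 35 28 13 5 3 5 9 6]
t=15: x=[38.4000 34.5500 26.8000 14.0500 5.9000 3.6000 5.3000 7.9500 6.4500] k=[41 36 31 15 8 3 6 11 10]
t=16: x=[40.2500 36.0000 29.3500 16.3500 8.3000 4.2000 6.3000 10.1000 10.1500] k=[38 34 25 20 5 5 10 8 11]
t=17: x=[37.4000 33.2500 25.6000 18.5000 7.2500 5.7500 8.9500 8.7500 10.5500] k=[36 32 22 18 5 3 12 6 10]
t=18: x=[35.4000 31.1000 22.9000 16.6500 6.6500 4.6500 9.7500 7.5000 9.4000] k=[39 27 24 20 4 5 10 10 6]
t=19: x=[37.2000 28.3500 23.8500 18.2000 6.5500 5.6000 9.2500 9.4000 6.6000] k=[33 24 28 19 8 9 10 10 4]
t=20: x=[31.6500 25.9500 26.0500 18.7000 9.8000 9.0000 9.8500 9.1000 4.9000] k=[30 30 27 16 11 7 12 13 4]
t=21: x=[30.0000 29.5500 25.8000 16.9000 11.1500 8.3500 11.4000 11.5000 5.3500] k=[29 31 30 18 7 6 15 9 9]

[0.5000, 0.5345, 0.5172, 0.3103, 0.1207, 0.1034, 0.2586, 0.1552, 0.1552]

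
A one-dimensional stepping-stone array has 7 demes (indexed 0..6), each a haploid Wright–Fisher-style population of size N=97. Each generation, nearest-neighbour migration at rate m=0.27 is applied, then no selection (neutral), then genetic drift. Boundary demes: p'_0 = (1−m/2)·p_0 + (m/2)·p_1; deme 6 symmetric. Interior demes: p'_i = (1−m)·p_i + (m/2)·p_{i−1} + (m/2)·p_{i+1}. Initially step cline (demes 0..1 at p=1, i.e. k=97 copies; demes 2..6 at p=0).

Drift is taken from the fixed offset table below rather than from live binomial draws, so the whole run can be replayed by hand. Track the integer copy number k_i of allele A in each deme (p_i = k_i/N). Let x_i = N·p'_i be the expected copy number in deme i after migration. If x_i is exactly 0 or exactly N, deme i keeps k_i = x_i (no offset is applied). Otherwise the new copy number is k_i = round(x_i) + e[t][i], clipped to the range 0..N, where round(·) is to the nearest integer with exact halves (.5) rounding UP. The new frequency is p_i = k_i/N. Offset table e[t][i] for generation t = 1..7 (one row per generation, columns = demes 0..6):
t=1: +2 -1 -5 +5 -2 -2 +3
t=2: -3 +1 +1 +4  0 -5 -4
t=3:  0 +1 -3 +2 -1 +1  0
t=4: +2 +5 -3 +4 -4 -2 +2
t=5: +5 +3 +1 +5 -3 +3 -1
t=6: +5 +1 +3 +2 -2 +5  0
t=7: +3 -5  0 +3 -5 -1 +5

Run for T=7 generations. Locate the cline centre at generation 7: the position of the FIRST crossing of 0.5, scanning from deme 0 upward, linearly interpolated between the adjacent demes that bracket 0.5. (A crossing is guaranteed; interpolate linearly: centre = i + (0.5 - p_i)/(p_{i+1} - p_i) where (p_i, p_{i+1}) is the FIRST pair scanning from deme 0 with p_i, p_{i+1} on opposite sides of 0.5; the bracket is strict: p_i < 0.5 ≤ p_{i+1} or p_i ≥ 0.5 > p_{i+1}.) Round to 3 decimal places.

1.580

t=0: k=[97 97 0 0 0 0 0]
t=1: x=[97.0000 83.9050 13.0950 0.0000 0.0000 0.0000 0.0000] k=[97 83 8 0 0 0 0]
t=2: x=[95.1100 74.7650 17.0450 1.0800 0.0000 0.0000 0.0000] k=[92 76 18 5 0 0 0]
t=3: x=[89.8400 70.3300 24.0750 6.0800 0.6750 0.0000 0.0000] k=[90 71 21 8 0 0 0]
t=4: x=[87.4350 66.8150 25.9950 8.6750 1.0800 0.0000 0.0000] k=[89 72 23 13 0 0 0]
t=5: x=[86.7050 67.6800 28.2650 12.5950 1.7550 0.0000 0.0000] k=[92 71 29 18 0 0 0]
t=6: x=[89.1650 68.1650 33.1850 17.0550 2.4300 0.0000 0.0000] k=[94 69 36 19 0 0 0]
t=7: x=[90.6250 67.9200 38.1600 18.7300 2.5650 0.0000 0.0000] k=[94 63 38 22 0 0 0]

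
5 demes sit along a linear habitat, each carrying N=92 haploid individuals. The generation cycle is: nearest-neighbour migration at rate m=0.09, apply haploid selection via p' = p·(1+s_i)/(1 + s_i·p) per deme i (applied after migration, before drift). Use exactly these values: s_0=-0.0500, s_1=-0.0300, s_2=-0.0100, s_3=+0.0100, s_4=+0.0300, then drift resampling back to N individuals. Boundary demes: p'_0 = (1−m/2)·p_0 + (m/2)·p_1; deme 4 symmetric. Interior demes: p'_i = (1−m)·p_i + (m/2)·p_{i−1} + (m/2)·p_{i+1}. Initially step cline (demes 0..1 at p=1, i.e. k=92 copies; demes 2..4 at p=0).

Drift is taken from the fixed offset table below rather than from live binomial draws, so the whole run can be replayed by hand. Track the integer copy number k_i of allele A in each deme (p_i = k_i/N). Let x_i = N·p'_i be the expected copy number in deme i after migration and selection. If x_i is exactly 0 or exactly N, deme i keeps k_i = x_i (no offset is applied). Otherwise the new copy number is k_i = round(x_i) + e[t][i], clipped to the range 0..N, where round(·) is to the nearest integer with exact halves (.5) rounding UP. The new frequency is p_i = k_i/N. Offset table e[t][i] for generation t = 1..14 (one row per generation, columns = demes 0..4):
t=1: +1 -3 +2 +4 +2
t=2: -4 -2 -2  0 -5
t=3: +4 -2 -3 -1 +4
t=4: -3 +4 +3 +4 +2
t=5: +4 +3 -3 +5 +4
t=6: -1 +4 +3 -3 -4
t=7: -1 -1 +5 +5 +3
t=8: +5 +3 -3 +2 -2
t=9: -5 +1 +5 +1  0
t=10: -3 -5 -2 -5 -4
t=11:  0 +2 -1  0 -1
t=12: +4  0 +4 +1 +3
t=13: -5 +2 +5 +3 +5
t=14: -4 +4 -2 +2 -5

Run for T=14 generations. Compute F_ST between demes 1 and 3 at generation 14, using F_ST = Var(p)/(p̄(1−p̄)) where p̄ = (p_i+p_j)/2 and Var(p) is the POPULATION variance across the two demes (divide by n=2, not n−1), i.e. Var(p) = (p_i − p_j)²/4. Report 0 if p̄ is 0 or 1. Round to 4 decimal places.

t=0: k=[92 92 0 0 0]
t=1: x=[92.0000 87.7379 4.1004 0.0000 0.0000] k=[92 85 6 0 0]
t=2: x=[91.6685 81.4795 9.2014 0.2727 0.0000] k=[88 79 7 0 0]
t=3: x=[87.3748 75.7617 9.8364 0.3181 0.0000] k=[91 74 7 0 0]
t=4: x=[90.1440 71.2649 9.6131 0.3181 0.0000] k=[87 75 13 4 0]
t=5: x=[86.1868 72.2822 15.2567 4.2653 0.1854] k=[90 75 12 9 4]
t=6: x=[89.1885 72.3738 14.5763 8.9904 4.3458] k=[88 76 18 6 0]
t=7: x=[87.2334 73.4836 19.9127 6.3284 0.2781] k=[86 72 25 11 3]
t=8: x=[85.0474 70.0093 26.2959 11.3688 3.4570] k=[90 73 23 13 1]
t=9: x=[89.0941 71.0259 24.6184 13.0208 1.5854] k=[84 72 30 14 2]
t=10: x=[83.0542 70.1465 30.9632 14.2998 2.6140] k=[80 65 29 9 0]
t=11: x=[78.7539 63.4588 29.5182 9.5801 0.4171] k=[79 65 29 10 0]
t=12: x=[77.7636 63.4133 29.5630 10.4972 0.4634] k=[82 63 34 11 3]
t=13: x=[80.6442 61.9368 34.0542 11.7768 3.4570] k=[76 64 39 15 8]
t=14: x=[74.7527 62.8114 38.8193 15.8954 8.5413] k=[71 67 37 18 4]

0.2853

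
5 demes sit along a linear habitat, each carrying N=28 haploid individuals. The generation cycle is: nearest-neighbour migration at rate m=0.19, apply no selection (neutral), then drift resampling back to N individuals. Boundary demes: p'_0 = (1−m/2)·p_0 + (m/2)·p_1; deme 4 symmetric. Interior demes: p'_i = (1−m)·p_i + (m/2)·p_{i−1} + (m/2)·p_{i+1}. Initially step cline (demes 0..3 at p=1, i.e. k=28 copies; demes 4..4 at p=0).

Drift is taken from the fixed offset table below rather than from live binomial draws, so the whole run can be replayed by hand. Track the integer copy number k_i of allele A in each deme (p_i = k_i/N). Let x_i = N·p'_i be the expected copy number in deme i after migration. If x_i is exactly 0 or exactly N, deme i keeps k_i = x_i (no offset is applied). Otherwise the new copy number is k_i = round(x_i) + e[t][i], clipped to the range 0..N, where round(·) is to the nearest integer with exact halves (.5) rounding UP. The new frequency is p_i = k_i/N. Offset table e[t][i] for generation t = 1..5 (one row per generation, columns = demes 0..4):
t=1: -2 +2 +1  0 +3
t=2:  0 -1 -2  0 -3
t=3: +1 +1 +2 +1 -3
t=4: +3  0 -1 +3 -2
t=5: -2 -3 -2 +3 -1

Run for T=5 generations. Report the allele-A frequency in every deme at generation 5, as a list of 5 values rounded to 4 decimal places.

t=0: k=[28 28 28 28 0]
t=1: x=[28.0000 28.0000 28.0000 25.3400 2.6600] k=[28 28 28 25 6]
t=2: x=[28.0000 28.0000 27.7150 23.4800 7.8050] k=[28 28 26 23 5]
t=3: x=[28.0000 27.8100 25.9050 21.5750 6.7100] k=[28 28 28 23 4]
t=4: x=[28.0000 28.0000 27.5250 21.6700 5.8050] k=[28 28 27 25 4]
t=5: x=[28.0000 27.9050 26.9050 23.1950 5.9950] k=[28 25 25 26 5]

[1.0000, 0.8929, 0.8929, 0.9286, 0.1786]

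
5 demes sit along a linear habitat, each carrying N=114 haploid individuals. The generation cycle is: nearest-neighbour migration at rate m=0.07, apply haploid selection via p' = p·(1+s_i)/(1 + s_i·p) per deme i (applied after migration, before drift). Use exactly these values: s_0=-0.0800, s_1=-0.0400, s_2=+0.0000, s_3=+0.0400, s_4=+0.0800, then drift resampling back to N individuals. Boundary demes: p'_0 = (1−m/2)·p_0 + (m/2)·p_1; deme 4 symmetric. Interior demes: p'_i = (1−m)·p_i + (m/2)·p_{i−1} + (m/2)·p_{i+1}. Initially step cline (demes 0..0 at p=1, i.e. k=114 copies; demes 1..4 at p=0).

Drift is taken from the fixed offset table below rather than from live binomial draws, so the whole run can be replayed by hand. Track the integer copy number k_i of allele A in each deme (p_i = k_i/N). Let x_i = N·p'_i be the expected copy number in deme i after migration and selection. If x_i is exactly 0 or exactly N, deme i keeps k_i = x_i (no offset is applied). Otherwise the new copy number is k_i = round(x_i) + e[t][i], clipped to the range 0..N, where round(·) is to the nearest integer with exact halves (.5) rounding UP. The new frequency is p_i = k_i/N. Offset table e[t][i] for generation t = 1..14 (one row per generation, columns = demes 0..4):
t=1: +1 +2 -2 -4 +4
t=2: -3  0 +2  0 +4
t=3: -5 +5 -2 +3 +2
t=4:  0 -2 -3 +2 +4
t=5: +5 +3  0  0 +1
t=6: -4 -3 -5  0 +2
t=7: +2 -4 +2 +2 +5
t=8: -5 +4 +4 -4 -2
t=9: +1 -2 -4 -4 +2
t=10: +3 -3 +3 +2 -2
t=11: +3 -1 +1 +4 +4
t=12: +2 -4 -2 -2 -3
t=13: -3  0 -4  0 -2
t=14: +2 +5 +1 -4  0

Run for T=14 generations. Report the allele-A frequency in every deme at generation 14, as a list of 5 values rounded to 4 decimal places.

[0.5000, 0.1842, 0.0351, 0.0263, 0.1140]

t=0: k=[114 0 0 0 0]
t=1: x=[109.6762 3.8358 0.0000 0.0000 0.0000] k=[111 6 0 0 0]
t=2: x=[106.7813 9.1167 0.2100 0.0000 0.0000] k=[104 9 2 0 0]
t=3: x=[99.6620 11.6462 2.1750 0.0728 0.0000] k=[95 17 0 3 0]
t=4: x=[90.7655 18.4938 0.7000 2.8988 0.1134] k=[91 16 0 5 4]
t=5: x=[86.6807 17.4530 0.7350 4.9732 4.3455] k=[92 20 1 5 5]
t=6: x=[87.8372 21.1429 1.8050 5.0458 5.3811] k=[84 18 0 5 7]
t=7: x=[79.7251 19.0242 0.8050 5.0821 7.4482] k=[82 15 3 7 12]
t=8: x=[77.6215 16.3451 3.5600 7.2984 12.6659] k=[73 20 8 3 11]
t=9: x=[68.8930 20.7335 8.2450 3.5888 11.4912] k=[70 19 4 0 13]
t=10: x=[65.9131 19.5889 4.3850 0.6187 13.4304] k=[69 17 7 3 11]
t=11: x=[64.8635 17.8469 7.2100 3.5525 11.4912] k=[68 17 8 8 15]
t=12: x=[63.8864 17.8469 8.3150 8.5501 15.7721] k=[66 14 6 7 13]
t=13: x=[61.8304 15.0002 6.3150 7.4433 13.6903] k=[59 15 2 7 12]
t=14: x=[55.0844 15.5292 2.6300 7.2622 12.6659] k=[57 21 4 3 13]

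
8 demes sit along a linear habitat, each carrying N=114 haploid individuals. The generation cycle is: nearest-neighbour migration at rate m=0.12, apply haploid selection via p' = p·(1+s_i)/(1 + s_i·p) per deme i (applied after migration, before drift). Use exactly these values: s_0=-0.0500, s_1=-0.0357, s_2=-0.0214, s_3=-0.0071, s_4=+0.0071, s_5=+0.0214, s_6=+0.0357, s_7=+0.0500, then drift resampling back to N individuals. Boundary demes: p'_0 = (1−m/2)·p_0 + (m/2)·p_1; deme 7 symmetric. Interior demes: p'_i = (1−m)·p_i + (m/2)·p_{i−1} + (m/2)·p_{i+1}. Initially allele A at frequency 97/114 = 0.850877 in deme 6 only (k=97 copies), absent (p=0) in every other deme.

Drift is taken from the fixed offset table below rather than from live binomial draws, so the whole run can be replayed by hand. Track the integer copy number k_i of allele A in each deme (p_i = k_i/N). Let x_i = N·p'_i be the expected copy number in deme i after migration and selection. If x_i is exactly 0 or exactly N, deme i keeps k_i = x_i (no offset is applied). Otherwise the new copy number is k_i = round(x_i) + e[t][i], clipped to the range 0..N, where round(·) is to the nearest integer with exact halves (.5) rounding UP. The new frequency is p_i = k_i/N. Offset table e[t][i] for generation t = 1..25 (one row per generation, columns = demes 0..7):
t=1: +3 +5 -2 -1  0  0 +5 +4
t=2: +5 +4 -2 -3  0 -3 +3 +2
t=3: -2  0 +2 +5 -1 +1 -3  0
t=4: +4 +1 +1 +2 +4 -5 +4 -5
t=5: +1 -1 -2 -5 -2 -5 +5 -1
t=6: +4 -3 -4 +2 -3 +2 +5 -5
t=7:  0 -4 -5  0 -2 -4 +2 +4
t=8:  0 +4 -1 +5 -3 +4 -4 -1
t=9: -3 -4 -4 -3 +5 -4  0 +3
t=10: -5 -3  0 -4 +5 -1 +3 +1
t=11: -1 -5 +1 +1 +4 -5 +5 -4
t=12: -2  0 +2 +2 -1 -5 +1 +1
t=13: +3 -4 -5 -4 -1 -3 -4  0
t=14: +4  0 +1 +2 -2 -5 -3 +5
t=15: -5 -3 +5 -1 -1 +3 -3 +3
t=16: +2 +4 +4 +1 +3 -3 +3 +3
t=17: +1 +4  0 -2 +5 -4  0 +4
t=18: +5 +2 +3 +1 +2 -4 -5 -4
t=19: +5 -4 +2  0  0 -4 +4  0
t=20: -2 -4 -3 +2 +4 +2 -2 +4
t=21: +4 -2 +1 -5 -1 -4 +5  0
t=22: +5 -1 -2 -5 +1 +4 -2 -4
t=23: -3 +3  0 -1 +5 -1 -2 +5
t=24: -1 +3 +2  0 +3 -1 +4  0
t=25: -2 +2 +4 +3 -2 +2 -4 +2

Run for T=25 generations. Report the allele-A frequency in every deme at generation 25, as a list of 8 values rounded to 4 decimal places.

[0.0614, 0.0877, 0.0965, 0.0614, 0.1842, 0.2281, 0.4035, 0.6053]

t=0: k=[0 0 0 0 0 0 97 0]
t=1: x=[0.0000 0.0000 0.0000 0.0000 0.0000 5.9381 86.1056 6.0954] k=[0 0 0 0 0 6 91 10]
t=2: x=[0.0000 0.0000 0.0000 0.0000 0.3625 10.9478 81.8558 15.5020] k=[0 0 0 0 0 8 85 18]
t=3: x=[0.0000 0.0000 0.0000 0.0000 0.4834 12.3716 77.2391 22.8998] k=[0 0 0 0 0 13 74 23]
t=4: x=[0.0000 0.0000 0.0000 0.0000 0.7855 16.1716 68.2440 27.0538] k=[0 0 0 0 5 11 72 22]
t=5: x=[0.0000 0.0000 0.0000 0.2979 5.0943 14.5669 66.3157 25.9653] k=[0 0 0 0 3 10 71 25]
t=6: x=[0.0000 0.0000 0.0000 0.1787 3.2623 13.4898 65.5596 28.7974] k=[0 0 0 2 0 15 71 24]
t=7: x=[0.0000 0.0000 0.1174 1.7477 1.0272 17.7754 65.7984 27.8336] k=[0 0 0 2 0 14 68 32]
t=8: x=[0.0000 0.0000 0.1174 1.7477 0.9668 16.6995 63.5883 35.3385] k=[0 0 0 7 0 21 60 34]
t=9: x=[0.0000 0.0000 0.4110 6.1186 1.6918 22.4594 57.0996 36.7646] k=[0 0 0 3 7 18 57 40]
t=10: x=[0.0000 0.0000 0.1762 3.0389 7.4692 20.0272 54.6372 42.3098] k=[0 0 0 0 12 19 58 43]
t=11: x=[0.0000 0.0000 0.0000 0.7149 11.7745 21.2841 55.7588 45.2242] k=[0 0 0 2 16 16 61 41]
t=12: x=[0.0000 0.0000 0.1174 2.7011 15.2532 19.0334 58.0996 43.5048] k=[0 0 2 5 14 14 59 45]
t=13: x=[0.0000 0.1157 2.0167 5.3237 13.5442 17.0041 56.4594 47.1834] k=[0 0 0 1 13 14 52 47]
t=14: x=[0.0000 0.0000 0.0587 1.6484 12.4181 16.5168 50.4042 48.6556] k=[0 0 1 4 10 12 47 54]
t=15: x=[0.0000 0.0579 1.0963 4.1514 9.8233 14.2418 46.2811 54.9673] k=[0 0 6 3 9 17 43 58]
t=16: x=[0.0000 0.3472 5.3486 3.5156 9.1795 18.4044 43.2777 58.4902] k=[0 4 9 5 12 15 46 61]
t=17: x=[0.2280 3.9200 8.2921 5.6218 11.8348 16.9838 45.9991 61.4843] k=[1 8 8 4 17 13 46 65]
t=18: x=[1.3498 7.3268 7.6050 4.9859 16.0775 15.5014 46.1200 65.2261] k=[6 9 11 6 18 12 41 61]
t=19: x=[5.8870 8.6450 10.3742 6.9732 17.0222 14.3637 41.3801 61.1852] k=[11 5 12 7 17 10 45 61]
t=20: x=[10.1554 5.5838 11.0620 7.8478 16.0775 12.7579 44.8103 61.4245] k=[8 2 8 10 20 15 43 65]
t=21: x=[7.2824 2.6251 7.6050 10.4124 19.2128 17.2883 43.5803 65.0472] k=[11 1 9 5 18 13 49 65]
t=22: x=[9.9253 2.0071 8.1154 5.9795 17.0222 15.7451 48.7763 65.4049] k=[15 1 6 1 18 20 47 61]
t=23: x=[13.5361 2.0650 5.2898 2.3039 17.2031 21.8718 47.1871 61.5441] k=[11 5 5 1 22 21 45 67]
t=24: x=[10.1554 5.1773 4.6623 2.4826 20.8000 22.8848 45.8380 67.0330] k=[9 8 7 2 24 22 50 67]
t=25: x=[8.5264 7.7338 6.6237 3.5951 22.6883 24.2012 50.3239 67.3305] k=[7 10 11 7 21 26 46 69]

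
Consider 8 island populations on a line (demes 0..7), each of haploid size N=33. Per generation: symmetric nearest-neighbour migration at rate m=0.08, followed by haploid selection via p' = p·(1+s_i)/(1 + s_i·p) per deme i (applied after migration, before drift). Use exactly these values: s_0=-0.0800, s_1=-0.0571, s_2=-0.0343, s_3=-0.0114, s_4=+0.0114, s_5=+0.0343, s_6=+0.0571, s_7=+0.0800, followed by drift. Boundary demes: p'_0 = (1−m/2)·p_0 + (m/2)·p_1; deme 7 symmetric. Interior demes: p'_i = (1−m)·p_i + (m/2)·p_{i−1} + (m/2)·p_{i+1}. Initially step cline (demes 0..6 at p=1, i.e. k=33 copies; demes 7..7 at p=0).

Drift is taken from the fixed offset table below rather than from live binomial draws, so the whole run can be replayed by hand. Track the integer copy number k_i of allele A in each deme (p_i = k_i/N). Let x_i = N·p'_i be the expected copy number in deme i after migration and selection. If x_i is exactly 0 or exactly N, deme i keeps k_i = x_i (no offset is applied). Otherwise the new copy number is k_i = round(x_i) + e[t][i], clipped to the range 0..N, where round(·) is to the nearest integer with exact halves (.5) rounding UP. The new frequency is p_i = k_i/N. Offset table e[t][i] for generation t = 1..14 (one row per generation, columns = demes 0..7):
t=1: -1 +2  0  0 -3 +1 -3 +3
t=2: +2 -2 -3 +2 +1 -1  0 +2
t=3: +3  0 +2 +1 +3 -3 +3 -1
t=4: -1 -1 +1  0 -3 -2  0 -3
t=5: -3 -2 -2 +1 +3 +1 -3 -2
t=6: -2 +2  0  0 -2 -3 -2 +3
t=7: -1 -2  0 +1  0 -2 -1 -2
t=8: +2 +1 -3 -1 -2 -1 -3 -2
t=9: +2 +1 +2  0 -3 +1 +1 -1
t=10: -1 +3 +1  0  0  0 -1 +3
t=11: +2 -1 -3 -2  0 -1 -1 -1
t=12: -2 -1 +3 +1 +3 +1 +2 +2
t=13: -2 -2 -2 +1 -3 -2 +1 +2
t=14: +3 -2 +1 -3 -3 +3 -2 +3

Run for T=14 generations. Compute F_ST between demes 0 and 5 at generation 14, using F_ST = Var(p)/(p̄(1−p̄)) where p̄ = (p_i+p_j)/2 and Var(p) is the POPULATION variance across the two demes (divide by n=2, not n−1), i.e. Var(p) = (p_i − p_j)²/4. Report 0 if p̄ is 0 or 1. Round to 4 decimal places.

0.1379

t=0: k=[33 33 33 33 33 33 33 0]
t=1: x=[33.0000 33.0000 33.0000 33.0000 33.0000 33.0000 31.7486 1.4211] k=[33 33 33 33 33 33 29 4]
t=2: x=[33.0000 33.0000 33.0000 33.0000 33.0000 32.8453 28.3849 5.3353] k=[33 33 33 33 33 32 28 7]
t=3: x=[33.0000 33.0000 33.0000 33.0000 32.9605 31.9159 27.5764 8.3093] k=[33 33 33 33 33 29 31 7]
t=4: x=[33.0000 33.0000 33.0000 33.0000 32.8418 29.3509 30.1098 8.4340] k=[33 33 33 33 30 27 30 5]
t=5: x=[33.0000 33.0000 33.0000 32.8786 30.0308 27.3986 29.0761 6.3871] k=[33 33 33 33 33 28 26 4]
t=6: x=[33.0000 33.0000 33.0000 33.0000 32.8022 28.2586 25.5259 5.2088] k=[33 33 33 33 31 25 24 8]
t=7: x=[33.0000 33.0000 33.0000 32.9191 30.8628 25.3991 23.7736 9.1398] k=[33 33 33 33 31 23 23 7]
t=8: x=[33.0000 33.0000 33.0000 32.9191 30.7836 23.5491 22.7563 8.1012] k=[33 33 33 32 29 23 20 6]
t=9: x=[33.0000 33.0000 32.9586 31.9080 28.9207 23.3519 20.0000 6.9739] k=[33 33 33 32 26 24 21 6]
t=10: x=[33.0000 33.0000 32.9586 31.7867 26.2213 24.1797 20.9479 7.0157] k=[33 33 33 32 26 24 20 10]
t=11: x=[33.0000 33.0000 32.9586 31.7867 26.2213 24.1403 20.1977 10.9558] k=[33 33 30 30 26 23 19 10]
t=12: x=[33.0000 32.8728 30.0269 29.8071 26.1021 23.1940 19.2474 10.9147] k=[33 32 33 31 29 24 21 13]
t=13: x=[32.9565 32.0259 32.8758 30.9783 28.9207 24.2978 21.2238 13.9356] k=[31 30 31 32 26 22 22 16]
t=14: x=[30.7945 29.9197 30.9334 31.7058 26.1418 22.4041 22.1678 16.8748] k=[33 28 32 29 23 25 20 20]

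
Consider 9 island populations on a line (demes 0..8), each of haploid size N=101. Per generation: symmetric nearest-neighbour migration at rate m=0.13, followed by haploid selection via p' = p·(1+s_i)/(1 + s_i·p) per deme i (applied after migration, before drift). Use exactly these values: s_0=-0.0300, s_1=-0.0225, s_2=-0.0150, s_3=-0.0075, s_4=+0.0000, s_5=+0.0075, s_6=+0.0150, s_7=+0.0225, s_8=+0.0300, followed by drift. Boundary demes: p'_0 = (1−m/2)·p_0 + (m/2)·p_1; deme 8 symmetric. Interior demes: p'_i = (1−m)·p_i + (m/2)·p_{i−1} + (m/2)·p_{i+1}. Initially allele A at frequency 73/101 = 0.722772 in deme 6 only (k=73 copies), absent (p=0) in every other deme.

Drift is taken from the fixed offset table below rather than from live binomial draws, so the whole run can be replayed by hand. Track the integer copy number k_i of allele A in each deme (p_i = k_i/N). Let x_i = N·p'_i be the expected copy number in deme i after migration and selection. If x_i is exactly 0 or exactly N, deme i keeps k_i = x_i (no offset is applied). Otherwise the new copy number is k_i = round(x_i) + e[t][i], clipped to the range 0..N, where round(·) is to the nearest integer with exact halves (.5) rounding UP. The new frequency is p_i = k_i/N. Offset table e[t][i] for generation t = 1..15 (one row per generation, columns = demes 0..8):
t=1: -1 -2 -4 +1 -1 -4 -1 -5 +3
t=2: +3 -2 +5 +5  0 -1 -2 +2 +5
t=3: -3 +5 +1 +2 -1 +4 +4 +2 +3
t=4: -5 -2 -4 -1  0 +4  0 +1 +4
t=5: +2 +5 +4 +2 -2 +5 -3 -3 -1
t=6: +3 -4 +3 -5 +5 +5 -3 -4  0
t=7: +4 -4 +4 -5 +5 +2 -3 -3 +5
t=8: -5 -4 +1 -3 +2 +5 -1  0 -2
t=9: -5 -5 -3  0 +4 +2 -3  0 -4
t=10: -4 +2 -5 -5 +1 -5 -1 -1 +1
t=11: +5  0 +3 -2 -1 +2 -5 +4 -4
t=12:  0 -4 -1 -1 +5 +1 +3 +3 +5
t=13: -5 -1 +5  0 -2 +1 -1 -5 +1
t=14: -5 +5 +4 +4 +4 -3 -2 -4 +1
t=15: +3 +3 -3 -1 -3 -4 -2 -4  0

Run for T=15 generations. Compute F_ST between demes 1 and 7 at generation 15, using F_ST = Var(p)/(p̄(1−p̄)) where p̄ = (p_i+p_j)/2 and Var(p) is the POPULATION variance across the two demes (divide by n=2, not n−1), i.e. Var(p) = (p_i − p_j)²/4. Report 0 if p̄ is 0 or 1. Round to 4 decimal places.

t=0: k=[0 0 0 0 0 0 73 0 0]
t=1: x=[0.0000 0.0000 0.0000 0.0000 0.0000 4.7789 63.8603 4.8466 0.0000] k=[0 0 0 0 0 1 63 0 0]
t=2: x=[0.0000 0.0000 0.0000 0.0000 0.0650 5.0004 55.2479 4.1833 0.0000] k=[0 0 0 0 0 4 53 6 0]
t=3: x=[0.0000 0.0000 0.0000 0.0000 0.2600 6.9734 47.1341 8.8429 0.4017] k=[0 0 0 0 0 11 51 11 3]
t=4: x=[0.0000 0.0000 0.0000 0.0000 0.7150 12.9692 46.1729 13.3354 3.6218] k=[0 0 0 0 1 17 46 14 8]
t=5: x=[0.0000 0.0000 0.0000 0.0645 1.9750 17.9550 42.4008 15.9871 8.6202] k=[0 0 0 2 0 23 39 13 8]
t=6: x=[0.0000 0.0000 0.1281 1.7272 1.6250 22.6761 36.6168 14.6414 8.5536] k=[0 0 3 0 7 28 34 11 9]
t=7: x=[0.0000 0.1906 2.5718 0.6452 7.9100 27.1732 32.4420 12.6085 9.3785] k=[0 0 7 0 13 29 29 10 14]
t=8: x=[0.0000 0.4448 6.0041 1.2904 13.1950 28.1113 28.0657 11.7236 14.0947] k=[0 0 7 0 15 33 27 12 12]
t=9: x=[0.0000 0.4448 6.0041 1.4194 15.1950 31.6020 26.7065 13.2287 12.3161] k=[0 0 3 1 19 34 24 13 8]
t=10: x=[0.0000 0.1906 2.6359 2.2831 18.8050 32.5396 24.2080 13.6506 8.5536] k=[0 2 0 0 20 28 23 13 10]
t=11: x=[0.1261 1.7015 0.1281 1.2904 19.2200 27.3036 22.9379 13.7166 10.4691] k=[5 2 3 0 18 29 18 18 6]
t=12: x=[4.6675 2.2103 2.7000 1.3549 17.5450 27.7200 18.9431 17.5402 6.9694] k=[5 0 2 0 23 29 22 21 12]
t=13: x=[4.5411 0.4448 1.7143 1.6130 21.8950 28.3070 22.6505 20.8457 12.9143] k=[0 0 7 2 20 29 22 16 14]
t=14: x=[0.0000 0.4448 6.1324 3.4697 19.4150 28.1113 22.3228 16.5658 14.4931] k=[0 5 10 7 23 25 20 13 15]
t=15: x=[0.3153 4.8930 9.3510 8.1782 22.0900 24.6841 20.1087 13.8488 15.2487] k=[3 8 6 7 19 21 18 10 15]

0.0012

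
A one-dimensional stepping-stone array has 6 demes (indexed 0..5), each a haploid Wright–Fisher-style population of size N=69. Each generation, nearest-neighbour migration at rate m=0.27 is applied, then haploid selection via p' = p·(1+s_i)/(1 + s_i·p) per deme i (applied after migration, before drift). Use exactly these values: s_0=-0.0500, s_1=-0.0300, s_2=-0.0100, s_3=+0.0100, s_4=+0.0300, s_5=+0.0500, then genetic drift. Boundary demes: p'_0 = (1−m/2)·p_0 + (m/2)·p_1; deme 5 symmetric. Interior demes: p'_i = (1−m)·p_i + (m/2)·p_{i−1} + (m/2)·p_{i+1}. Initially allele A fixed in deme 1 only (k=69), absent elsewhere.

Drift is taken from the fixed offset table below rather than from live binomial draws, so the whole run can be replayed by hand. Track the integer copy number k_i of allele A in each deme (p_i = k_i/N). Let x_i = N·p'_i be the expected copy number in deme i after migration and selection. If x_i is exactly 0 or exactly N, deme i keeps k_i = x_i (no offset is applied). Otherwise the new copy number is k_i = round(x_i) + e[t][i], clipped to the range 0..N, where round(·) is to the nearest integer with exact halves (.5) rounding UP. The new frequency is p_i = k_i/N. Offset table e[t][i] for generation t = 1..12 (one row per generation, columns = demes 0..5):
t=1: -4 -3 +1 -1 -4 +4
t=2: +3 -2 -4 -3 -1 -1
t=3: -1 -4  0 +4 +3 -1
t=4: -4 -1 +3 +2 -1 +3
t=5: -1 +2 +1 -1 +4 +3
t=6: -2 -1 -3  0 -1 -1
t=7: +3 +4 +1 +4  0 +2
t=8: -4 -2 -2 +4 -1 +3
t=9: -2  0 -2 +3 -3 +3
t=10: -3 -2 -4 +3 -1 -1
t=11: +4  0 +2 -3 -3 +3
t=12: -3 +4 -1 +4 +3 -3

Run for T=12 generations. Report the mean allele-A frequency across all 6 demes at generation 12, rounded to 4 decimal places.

t=0: k=[0 69 0 0 0 0]
t=1: x=[8.9094 49.9529 9.2343 0.0000 0.0000 0.0000] k=[5 47 10 0 0 0]
t=2: x=[10.2155 35.8107 13.5353 1.3632 0.0000 0.0000] k=[13 34 10 0 0 0]
t=3: x=[15.2179 27.4202 11.7914 1.3632 0.0000 0.0000] k=[14 23 12 5 0 0]
t=4: x=[14.6154 19.8663 12.4372 5.3186 0.6950 0.0000] k=[11 19 15 7 0 0]
t=5: x=[11.5773 16.9870 14.3455 7.1989 0.9730 0.0000] k=[11 19 15 6 5 0]
t=6: x=[11.5773 16.9870 14.2113 7.1435 4.5849 0.7084] k=[10 16 11 7 4 0]
t=7: x=[10.3506 14.1690 11.0415 7.1989 3.9743 0.5668] k=[13 18 12 11 4 3]
t=8: x=[13.1213 16.1354 12.5713 10.2767 4.9440 3.2843] k=[9 14 11 14 4 6]
t=9: x=[9.2561 12.6032 11.7119 12.3455 5.7745 5.9916] k=[7 13 10 15 3 9]
t=10: x=[7.4617 11.4903 10.9868 12.8085 5.5797 8.5488] k=[4 9 7 16 5 8]
t=11: x=[4.4563 7.8408 8.4105 13.4072 7.0755 7.9311] k=[8 8 10 10 4 11]
t=12: x=[7.6443 8.0508 9.6463 9.2696 5.9129 10.4814] k=[5 12 9 13 9 7]

0.1329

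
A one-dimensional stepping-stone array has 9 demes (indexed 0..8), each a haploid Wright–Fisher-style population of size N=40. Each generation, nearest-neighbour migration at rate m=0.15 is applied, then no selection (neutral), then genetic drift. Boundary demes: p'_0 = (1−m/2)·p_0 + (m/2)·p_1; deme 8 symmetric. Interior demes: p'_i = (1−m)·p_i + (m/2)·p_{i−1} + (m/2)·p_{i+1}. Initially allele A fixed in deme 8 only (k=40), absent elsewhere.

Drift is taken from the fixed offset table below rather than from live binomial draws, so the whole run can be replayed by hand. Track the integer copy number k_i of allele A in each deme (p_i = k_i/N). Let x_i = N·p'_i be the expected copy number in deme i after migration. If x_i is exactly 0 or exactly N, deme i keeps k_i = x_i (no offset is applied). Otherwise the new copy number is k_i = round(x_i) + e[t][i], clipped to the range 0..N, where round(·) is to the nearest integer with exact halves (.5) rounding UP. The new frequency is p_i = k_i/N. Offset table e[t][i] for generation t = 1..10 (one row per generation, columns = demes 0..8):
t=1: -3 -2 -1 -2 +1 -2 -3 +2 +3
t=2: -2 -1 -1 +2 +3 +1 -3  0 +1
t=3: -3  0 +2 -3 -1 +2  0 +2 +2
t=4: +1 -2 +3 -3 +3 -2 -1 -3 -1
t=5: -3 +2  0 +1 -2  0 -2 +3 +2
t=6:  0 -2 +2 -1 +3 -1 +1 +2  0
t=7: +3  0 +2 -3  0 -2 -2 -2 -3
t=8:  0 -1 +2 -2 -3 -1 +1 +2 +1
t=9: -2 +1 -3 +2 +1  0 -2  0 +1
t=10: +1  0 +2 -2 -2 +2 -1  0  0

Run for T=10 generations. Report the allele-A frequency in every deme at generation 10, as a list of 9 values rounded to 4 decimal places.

t=0: k=[0 0 0 0 0 0 0 0 40]
t=1: x=[0.0000 0.0000 0.0000 0.0000 0.0000 0.0000 0.0000 3.0000 37.0000] k=[0 0 0 0 0 0 0 5 40]
t=2: x=[0.0000 0.0000 0.0000 0.0000 0.0000 0.0000 0.3750 7.2500 37.3750] k=[0 0 0 0 0 0 0 7 38]
t=3: x=[0.0000 0.0000 0.0000 0.0000 0.0000 0.0000 0.5250 8.8000 35.6750] k=[0 0 0 0 0 0 1 11 38]
t=4: x=[0.0000 0.0000 0.0000 0.0000 0.0000 0.0750 1.6750 12.2750 35.9750] k=[0 0 0 0 0 0 1 9 35]
t=5: x=[0.0000 0.0000 0.0000 0.0000 0.0000 0.0750 1.5250 10.3500 33.0500] k=[0 0 0 0 0 0 0 13 35]
t=6: x=[0.0000 0.0000 0.0000 0.0000 0.0000 0.0000 0.9750 13.6750 33.3500] k=[0 0 0 0 0 0 2 16 33]
t=7: x=[0.0000 0.0000 0.0000 0.0000 0.0000 0.1500 2.9000 16.2250 31.7250] k=[0 0 0 0 0 0 1 14 29]
t=8: x=[0.0000 0.0000 0.0000 0.0000 0.0000 0.0750 1.9000 14.1500 27.8750] k=[0 0 0 0 0 0 3 16 29]
t=9: x=[0.0000 0.0000 0.0000 0.0000 0.0000 0.2250 3.7500 16.0000 28.0250] k=[0 0 0 0 0 0 2 16 29]
t=10: x=[0.0000 0.0000 0.0000 0.0000 0.0000 0.1500 2.9000 15.9250 28.0250] k=[0 0 0 0 0 2 2 16 28]

[0.0000, 0.0000, 0.0000, 0.0000, 0.0000, 0.0500, 0.0500, 0.4000, 0.7000]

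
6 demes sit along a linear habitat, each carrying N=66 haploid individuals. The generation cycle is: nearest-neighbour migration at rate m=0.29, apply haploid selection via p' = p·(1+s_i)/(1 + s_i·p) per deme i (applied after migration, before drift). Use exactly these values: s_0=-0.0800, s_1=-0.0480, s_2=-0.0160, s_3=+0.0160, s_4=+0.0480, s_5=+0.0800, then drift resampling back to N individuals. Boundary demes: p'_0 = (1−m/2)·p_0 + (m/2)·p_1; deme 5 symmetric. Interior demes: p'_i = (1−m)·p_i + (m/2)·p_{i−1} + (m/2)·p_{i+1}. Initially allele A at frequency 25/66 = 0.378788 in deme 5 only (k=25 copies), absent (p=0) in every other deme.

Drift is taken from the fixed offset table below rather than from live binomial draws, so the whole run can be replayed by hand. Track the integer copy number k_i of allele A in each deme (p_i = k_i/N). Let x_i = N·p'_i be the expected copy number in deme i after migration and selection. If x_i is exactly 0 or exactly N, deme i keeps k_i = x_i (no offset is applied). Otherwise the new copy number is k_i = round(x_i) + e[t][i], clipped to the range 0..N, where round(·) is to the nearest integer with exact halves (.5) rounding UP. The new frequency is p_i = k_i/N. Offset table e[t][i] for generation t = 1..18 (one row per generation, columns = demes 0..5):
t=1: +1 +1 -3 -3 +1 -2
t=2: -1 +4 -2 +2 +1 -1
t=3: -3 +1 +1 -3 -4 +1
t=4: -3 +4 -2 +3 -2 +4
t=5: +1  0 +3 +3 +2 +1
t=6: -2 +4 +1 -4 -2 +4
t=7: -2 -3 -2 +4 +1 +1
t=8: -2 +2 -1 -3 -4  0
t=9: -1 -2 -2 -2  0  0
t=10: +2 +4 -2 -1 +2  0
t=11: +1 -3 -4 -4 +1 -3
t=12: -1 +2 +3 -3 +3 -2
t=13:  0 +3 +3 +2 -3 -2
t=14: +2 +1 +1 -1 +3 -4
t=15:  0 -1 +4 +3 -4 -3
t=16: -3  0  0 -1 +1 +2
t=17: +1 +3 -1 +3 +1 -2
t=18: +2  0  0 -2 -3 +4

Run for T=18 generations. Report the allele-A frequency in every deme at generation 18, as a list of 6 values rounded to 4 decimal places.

t=0: k=[0 0 0 0 0 25]
t=1: x=[0.0000 0.0000 0.0000 0.0000 3.7890 22.5020] k=[0 0 0 0 5 21]
t=2: x=[0.0000 0.0000 0.0000 0.7365 6.8786 19.7277] k=[0 0 0 3 8 19]
t=3: x=[0.0000 0.0000 0.4281 3.3400 9.2362 18.4090] k=[0 0 1 0 5 19]
t=4: x=[0.0000 0.1381 0.6988 0.8837 6.5775 17.9582] k=[0 4 0 4 5 22]
t=5: x=[0.5340 2.7093 1.1418 3.6189 7.6307 20.6098] k=[2 3 4 7 10 22]
t=6: x=[1.9785 2.8622 4.2258 7.1000 11.7510 21.3563] k=[0 7 5 3 10 25]
t=7: x=[0.9350 5.4442 4.9260 4.3693 11.6015 23.9873] k=[0 2 3 8 13 25]
t=8: x=[0.2669 1.7683 3.5258 8.1123 14.5395 24.4320] k=[0 4 3 5 11 24]
t=9: x=[0.5340 3.1252 3.3829 5.6616 12.4826 23.2607] k=[0 1 1 4 12 23]
t=10: x=[0.1334 0.8145 1.4125 4.7951 12.9151 22.5328] k=[2 5 0 4 15 23]
t=11: x=[2.2468 3.6659 1.2845 5.0891 15.1041 22.9789] k=[3 1 0 1 16 20]
t=12: x=[2.5014 1.0909 0.2854 3.0762 14.9399 20.4912] k=[2 3 3 0 18 18]
t=13: x=[1.9785 2.7236 2.5255 3.0914 15.9502 19.0249] k=[2 6 6 5 13 17]
t=14: x=[2.3810 5.1803 5.7695 6.3961 12.8996 17.3875] k=[4 6 7 5 16 13]
t=15: x=[3.9674 5.5978 6.4703 6.9835 14.4933 14.2773] k=[4 5 10 10 10 11]
t=16: x=[3.8327 5.3338 9.1472 10.1354 10.5541 11.5712] k=[1 5 9 9 12 14]
t=17: x=[1.4564 4.7774 8.3022 9.5641 12.3178 14.5648] k=[2 8 7 13 13 13]
t=18: x=[2.6496 6.6837 7.9021 12.2879 13.4964 13.8222] k=[5 7 8 10 10 18]

[0.0758, 0.1061, 0.1212, 0.1515, 0.1515, 0.2727]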